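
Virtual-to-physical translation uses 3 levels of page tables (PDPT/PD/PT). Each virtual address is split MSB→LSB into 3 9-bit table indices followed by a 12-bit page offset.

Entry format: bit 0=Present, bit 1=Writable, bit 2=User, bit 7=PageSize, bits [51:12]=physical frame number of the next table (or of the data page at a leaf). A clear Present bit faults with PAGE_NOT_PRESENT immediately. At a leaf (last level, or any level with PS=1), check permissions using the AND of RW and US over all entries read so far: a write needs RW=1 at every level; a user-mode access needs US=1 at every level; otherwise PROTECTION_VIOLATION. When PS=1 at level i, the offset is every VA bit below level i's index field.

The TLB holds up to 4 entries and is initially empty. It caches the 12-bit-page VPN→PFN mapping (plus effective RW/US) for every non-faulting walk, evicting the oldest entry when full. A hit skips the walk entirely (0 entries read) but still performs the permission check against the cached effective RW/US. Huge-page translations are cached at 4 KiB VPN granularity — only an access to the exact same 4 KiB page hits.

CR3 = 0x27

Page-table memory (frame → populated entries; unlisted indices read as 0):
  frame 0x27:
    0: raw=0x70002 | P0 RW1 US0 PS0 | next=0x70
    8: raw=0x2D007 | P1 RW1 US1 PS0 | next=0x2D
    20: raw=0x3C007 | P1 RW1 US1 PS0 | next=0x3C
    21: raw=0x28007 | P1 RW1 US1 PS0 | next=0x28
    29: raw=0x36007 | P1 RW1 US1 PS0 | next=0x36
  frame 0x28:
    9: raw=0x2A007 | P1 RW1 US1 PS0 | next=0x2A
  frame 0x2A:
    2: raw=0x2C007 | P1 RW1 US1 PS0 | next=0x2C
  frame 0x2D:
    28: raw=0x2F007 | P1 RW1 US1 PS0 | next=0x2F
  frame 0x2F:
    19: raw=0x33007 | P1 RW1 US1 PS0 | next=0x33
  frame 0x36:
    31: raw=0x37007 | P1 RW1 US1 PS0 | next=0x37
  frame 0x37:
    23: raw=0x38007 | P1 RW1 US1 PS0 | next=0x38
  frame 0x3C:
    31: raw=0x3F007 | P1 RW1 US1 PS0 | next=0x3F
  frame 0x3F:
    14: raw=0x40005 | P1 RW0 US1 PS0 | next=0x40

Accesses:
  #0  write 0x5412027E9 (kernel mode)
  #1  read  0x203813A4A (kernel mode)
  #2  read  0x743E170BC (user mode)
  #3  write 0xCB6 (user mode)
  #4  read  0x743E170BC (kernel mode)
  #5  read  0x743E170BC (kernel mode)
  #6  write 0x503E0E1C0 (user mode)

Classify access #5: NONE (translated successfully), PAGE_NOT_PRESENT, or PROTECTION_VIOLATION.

Trace:
#0 VA=0x5412027E9 (w,kernel):
  [0] read 0x27 idx=21: raw=0x28007 flags P=1 W=1 U=1 S=0
  [1] read 0x28 idx=9: raw=0x2A007 flags P=1 W=1 U=1 S=0
  [2] read 0x2A idx=2: raw=0x2C007 flags P=1 W=1 U=1 S=0
  ⇒ phys 0x2C7E9  [3 reads]
#1 VA=0x203813A4A (r,kernel):
  [0] read 0x27 idx=8: raw=0x2D007 flags P=1 W=1 U=1 S=0
  [1] read 0x2D idx=28: raw=0x2F007 flags P=1 W=1 U=1 S=0
  [2] read 0x2F idx=19: raw=0x33007 flags P=1 W=1 U=1 S=0
  ⇒ phys 0x33A4A  [3 reads]
#2 VA=0x743E170BC (r,user):
  [0] read 0x27 idx=29: raw=0x36007 flags P=1 W=1 U=1 S=0
  [1] read 0x36 idx=31: raw=0x37007 flags P=1 W=1 U=1 S=0
  [2] read 0x37 idx=23: raw=0x38007 flags P=1 W=1 U=1 S=0
  ⇒ phys 0x380BC  [3 reads]
#3 VA=0xCB6 (w,user):
  [0] read 0x27 idx=0: raw=0x70002 flags P=0 W=1 U=0 S=0
  ✗ PAGE_NOT_PRESENT  [1 reads]
#4 VA=0x743E170BC (r,kernel):
  TLB hit vpn=0x743E17 → PA=0x380BC
#5 VA=0x743E170BC (r,kernel):
  TLB hit vpn=0x743E17 → PA=0x380BC
#6 VA=0x503E0E1C0 (w,user):
  [0] read 0x27 idx=20: raw=0x3C007 flags P=1 W=1 U=1 S=0
  [1] read 0x3C idx=31: raw=0x3F007 flags P=1 W=1 U=1 S=0
  [2] read 0x3F idx=14: raw=0x40005 flags P=1 W=0 U=1 S=0
  ✗ PROTECTION_VIOLATION  [3 reads]

Access #5 fault: NONE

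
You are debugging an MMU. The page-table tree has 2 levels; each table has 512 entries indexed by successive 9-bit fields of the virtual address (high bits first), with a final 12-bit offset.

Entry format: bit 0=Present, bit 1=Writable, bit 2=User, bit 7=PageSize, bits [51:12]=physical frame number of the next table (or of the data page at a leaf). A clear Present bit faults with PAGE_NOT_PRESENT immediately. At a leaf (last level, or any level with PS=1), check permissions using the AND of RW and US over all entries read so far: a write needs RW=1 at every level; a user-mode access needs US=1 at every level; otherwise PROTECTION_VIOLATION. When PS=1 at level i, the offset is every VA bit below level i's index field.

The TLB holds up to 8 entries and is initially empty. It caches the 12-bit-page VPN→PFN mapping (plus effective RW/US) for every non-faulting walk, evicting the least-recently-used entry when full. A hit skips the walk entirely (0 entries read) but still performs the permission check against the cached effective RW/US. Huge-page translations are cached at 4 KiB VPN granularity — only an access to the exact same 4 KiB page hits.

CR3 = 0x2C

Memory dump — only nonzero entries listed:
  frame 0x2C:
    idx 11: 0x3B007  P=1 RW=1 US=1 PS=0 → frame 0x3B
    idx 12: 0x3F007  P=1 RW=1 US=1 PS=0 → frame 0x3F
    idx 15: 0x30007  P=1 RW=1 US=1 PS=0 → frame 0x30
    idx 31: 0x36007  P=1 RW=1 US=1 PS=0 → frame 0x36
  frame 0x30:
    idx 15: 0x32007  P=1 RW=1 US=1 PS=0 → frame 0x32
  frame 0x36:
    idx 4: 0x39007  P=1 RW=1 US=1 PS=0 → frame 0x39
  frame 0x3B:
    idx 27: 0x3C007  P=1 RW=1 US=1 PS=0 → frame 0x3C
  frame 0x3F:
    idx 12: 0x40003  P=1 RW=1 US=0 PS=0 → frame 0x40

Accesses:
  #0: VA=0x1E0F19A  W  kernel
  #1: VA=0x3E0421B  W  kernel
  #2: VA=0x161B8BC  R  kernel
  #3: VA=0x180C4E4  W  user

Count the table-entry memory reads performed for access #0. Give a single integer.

Trace:
#0 VA=0x1E0F19A (w,kernel):
  lvl0: tbl 0x2C, slot 15 ⇒ 0x30007 (P1/RW1/US1/PS0)
  lvl1: tbl 0x30, slot 15 ⇒ 0x32007 (P1/RW1/US1/PS0)
  ⇒ phys 0x3219A  [2 reads]
#1 VA=0x3E0421B (w,kernel):
  lvl0: tbl 0x2C, slot 31 ⇒ 0x36007 (P1/RW1/US1/PS0)
  lvl1: tbl 0x36, slot 4 ⇒ 0x39007 (P1/RW1/US1/PS0)
  ⇒ phys 0x3921B  [2 reads]
#2 VA=0x161B8BC (r,kernel):
  lvl0: tbl 0x2C, slot 11 ⇒ 0x3B007 (P1/RW1/US1/PS0)
  lvl1: tbl 0x3B, slot 27 ⇒ 0x3C007 (P1/RW1/US1/PS0)
  ⇒ phys 0x3C8BC  [2 reads]
#3 VA=0x180C4E4 (w,user):
  lvl0: tbl 0x2C, slot 12 ⇒ 0x3F007 (P1/RW1/US1/PS0)
  lvl1: tbl 0x3F, slot 12 ⇒ 0x40003 (P1/RW1/US0/PS0)
  → PROTECTION_VIOLATION  (2 entries read)

Entries read for #0: 2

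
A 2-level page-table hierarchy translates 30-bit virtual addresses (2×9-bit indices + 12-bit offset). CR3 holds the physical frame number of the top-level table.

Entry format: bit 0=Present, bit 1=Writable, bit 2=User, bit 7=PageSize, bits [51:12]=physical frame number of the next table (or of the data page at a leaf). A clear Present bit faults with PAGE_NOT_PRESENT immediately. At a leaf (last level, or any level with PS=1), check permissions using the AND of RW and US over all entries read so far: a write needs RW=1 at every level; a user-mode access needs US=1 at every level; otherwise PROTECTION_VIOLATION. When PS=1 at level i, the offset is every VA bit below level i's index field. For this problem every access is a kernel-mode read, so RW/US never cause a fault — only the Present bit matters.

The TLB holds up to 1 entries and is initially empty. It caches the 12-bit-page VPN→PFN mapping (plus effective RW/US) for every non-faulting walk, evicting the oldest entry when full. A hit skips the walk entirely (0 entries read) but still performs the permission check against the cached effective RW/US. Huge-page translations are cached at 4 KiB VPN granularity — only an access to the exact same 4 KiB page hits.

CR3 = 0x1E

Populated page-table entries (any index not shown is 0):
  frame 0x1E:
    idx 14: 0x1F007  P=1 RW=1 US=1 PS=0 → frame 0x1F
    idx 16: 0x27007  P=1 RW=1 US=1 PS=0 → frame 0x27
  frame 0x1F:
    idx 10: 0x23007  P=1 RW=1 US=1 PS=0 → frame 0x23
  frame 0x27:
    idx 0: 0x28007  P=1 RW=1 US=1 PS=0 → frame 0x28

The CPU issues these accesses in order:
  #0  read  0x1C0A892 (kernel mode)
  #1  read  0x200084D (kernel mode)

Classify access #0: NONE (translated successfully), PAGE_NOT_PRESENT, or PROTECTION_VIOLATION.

Trace:
#0 VA=0x1C0A892 (r,kernel):
  L0: frame=0x1E idx=14 entry=0x1F007 [P=1 RW=1 US=1 PS=0]
  L1: frame=0x1F idx=10 entry=0x23007 [P=1 RW=1 US=1 PS=0]
  → PA=0x23892  (2 entries read)
#1 VA=0x200084D (r,kernel):
  L0: frame=0x1E idx=16 entry=0x27007 [P=1 RW=1 US=1 PS=0]
  L1: frame=0x27 idx=0 entry=0x28007 [P=1 RW=1 US=1 PS=0]
  → PA=0x2884D  (2 entries read)

Access #0 fault: NONE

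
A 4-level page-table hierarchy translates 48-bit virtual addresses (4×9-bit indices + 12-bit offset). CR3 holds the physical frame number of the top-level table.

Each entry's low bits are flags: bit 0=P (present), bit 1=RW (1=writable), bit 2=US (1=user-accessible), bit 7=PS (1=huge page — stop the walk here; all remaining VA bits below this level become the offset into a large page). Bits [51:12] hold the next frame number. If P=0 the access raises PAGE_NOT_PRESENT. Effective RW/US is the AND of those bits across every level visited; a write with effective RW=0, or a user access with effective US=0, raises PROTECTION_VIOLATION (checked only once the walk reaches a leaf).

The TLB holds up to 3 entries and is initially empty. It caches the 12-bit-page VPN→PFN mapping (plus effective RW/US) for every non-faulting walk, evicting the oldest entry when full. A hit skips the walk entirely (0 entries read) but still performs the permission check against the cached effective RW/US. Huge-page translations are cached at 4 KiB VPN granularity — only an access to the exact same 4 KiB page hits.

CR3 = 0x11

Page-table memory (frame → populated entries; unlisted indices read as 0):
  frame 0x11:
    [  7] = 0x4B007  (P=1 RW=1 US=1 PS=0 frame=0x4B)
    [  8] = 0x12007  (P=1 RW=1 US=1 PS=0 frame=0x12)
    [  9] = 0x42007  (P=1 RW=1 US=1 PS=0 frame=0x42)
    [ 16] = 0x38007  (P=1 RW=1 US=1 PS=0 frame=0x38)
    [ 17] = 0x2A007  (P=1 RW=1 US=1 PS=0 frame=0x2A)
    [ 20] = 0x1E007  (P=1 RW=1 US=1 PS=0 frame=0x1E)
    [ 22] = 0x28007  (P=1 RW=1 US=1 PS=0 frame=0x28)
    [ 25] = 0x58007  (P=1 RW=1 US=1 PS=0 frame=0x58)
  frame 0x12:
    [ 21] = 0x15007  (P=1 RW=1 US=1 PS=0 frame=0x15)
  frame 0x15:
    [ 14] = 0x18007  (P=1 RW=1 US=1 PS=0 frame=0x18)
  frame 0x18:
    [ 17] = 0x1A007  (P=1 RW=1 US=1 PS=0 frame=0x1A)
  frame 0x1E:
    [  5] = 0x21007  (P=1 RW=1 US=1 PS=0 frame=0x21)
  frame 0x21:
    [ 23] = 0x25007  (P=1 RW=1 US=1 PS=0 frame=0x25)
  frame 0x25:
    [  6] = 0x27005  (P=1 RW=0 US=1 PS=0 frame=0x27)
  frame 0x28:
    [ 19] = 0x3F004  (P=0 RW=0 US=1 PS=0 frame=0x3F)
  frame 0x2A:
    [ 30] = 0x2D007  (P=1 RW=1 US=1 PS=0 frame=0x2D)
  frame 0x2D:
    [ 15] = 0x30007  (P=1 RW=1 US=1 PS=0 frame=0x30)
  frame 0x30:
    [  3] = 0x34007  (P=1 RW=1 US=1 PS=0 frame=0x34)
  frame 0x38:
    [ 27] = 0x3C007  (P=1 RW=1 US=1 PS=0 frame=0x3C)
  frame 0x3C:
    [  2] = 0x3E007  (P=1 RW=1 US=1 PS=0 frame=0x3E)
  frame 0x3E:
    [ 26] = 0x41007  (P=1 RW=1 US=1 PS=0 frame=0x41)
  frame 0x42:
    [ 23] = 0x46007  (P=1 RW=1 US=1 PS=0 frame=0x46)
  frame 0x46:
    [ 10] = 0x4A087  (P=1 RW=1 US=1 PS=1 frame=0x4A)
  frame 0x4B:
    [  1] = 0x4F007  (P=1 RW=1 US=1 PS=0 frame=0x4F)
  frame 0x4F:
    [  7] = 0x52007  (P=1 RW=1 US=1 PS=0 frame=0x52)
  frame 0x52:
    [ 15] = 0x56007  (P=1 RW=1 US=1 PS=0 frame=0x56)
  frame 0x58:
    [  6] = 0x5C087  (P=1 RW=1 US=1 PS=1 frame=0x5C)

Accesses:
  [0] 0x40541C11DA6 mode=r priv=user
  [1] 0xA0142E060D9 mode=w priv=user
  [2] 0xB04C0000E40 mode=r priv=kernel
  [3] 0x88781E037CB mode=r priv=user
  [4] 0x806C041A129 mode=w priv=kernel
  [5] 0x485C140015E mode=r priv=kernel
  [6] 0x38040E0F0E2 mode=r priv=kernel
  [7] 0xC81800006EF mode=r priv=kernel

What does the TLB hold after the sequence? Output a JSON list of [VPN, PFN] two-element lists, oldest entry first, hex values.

Per-access translation:
#0 VA=0x40541C11DA6 (r,user):
  [0] read 0x11 idx=8: raw=0x12007 flags P=1 W=1 U=1 S=0
  [1] read 0x12 idx=21: raw=0x15007 flags P=1 W=1 U=1 S=0
  [2] read 0x15 idx=14: raw=0x18007 flags P=1 W=1 U=1 S=0
  [3] read 0x18 idx=17: raw=0x1A007 flags P=1 W=1 U=1 S=0
  ⇒ phys 0x1ADA6  [4 reads]
#1 VA=0xA0142E060D9 (w,user):
  [0] read 0x11 idx=20: raw=0x1E007 flags P=1 W=1 U=1 S=0
  [1] read 0x1E idx=5: raw=0x21007 flags P=1 W=1 U=1 S=0
  [2] read 0x21 idx=23: raw=0x25007 flags P=1 W=1 U=1 S=0
  [3] read 0x25 idx=6: raw=0x27005 flags P=1 W=0 U=1 S=0
  ⇒ fault: PROTECTION_VIOLATION  — 4 lookups
#2 VA=0xB04C0000E40 (r,kernel):
  [0] read 0x11 idx=22: raw=0x28007 flags P=1 W=1 U=1 S=0
  [1] read 0x28 idx=19: raw=0x3F004 flags P=0 W=0 U=1 S=0
  ⇒ fault: PAGE_NOT_PRESENT  — 2 lookups
#3 VA=0x88781E037CB (r,user):
  [0] read 0x11 idx=17: raw=0x2A007 flags P=1 W=1 U=1 S=0
  [1] read 0x2A idx=30: raw=0x2D007 flags P=1 W=1 U=1 S=0
  [2] read 0x2D idx=15: raw=0x30007 flags P=1 W=1 U=1 S=0
  [3] read 0x30 idx=3: raw=0x34007 flags P=1 W=1 U=1 S=0
  ⇒ phys 0x347CB  [4 reads]
#4 VA=0x806C041A129 (w,kernel):
  [0] read 0x11 idx=16: raw=0x38007 flags P=1 W=1 U=1 S=0
  [1] read 0x38 idx=27: raw=0x3C007 flags P=1 W=1 U=1 S=0
  [2] read 0x3C idx=2: raw=0x3E007 flags P=1 W=1 U=1 S=0
  [3] read 0x3E idx=26: raw=0x41007 flags P=1 W=1 U=1 S=0
  ⇒ phys 0x41129  [4 reads]
#5 VA=0x485C140015E (r,kernel):
  [0] read 0x11 idx=9: raw=0x42007 flags P=1 W=1 U=1 S=0
  [1] read 0x42 idx=23: raw=0x46007 flags P=1 W=1 U=1 S=0
  [2] read 0x46 idx=10: raw=0x4A087 flags P=1 W=1 U=1 S=1
  ⇒ phys 0x4A15E (huge @L2)  [3 reads]
#6 VA=0x38040E0F0E2 (r,kernel):
  [0] read 0x11 idx=7: raw=0x4B007 flags P=1 W=1 U=1 S=0
  [1] read 0x4B idx=1: raw=0x4F007 flags P=1 W=1 U=1 S=0
  [2] read 0x4F idx=7: raw=0x52007 flags P=1 W=1 U=1 S=0
  [3] read 0x52 idx=15: raw=0x56007 flags P=1 W=1 U=1 S=0
  ⇒ phys 0x560E2  [4 reads]
#7 VA=0xC81800006EF (r,kernel):
  [0] read 0x11 idx=25: raw=0x58007 flags P=1 W=1 U=1 S=0
  [1] read 0x58 idx=6: raw=0x5C087 flags P=1 W=1 U=1 S=1
  ⇒ phys 0x5C6EF (huge @L1)  [2 reads]

TLB: [["0x485C1400", "0x4A"], ["0x38040E0F", "0x56"], ["0xC8180000", "0x5C"]]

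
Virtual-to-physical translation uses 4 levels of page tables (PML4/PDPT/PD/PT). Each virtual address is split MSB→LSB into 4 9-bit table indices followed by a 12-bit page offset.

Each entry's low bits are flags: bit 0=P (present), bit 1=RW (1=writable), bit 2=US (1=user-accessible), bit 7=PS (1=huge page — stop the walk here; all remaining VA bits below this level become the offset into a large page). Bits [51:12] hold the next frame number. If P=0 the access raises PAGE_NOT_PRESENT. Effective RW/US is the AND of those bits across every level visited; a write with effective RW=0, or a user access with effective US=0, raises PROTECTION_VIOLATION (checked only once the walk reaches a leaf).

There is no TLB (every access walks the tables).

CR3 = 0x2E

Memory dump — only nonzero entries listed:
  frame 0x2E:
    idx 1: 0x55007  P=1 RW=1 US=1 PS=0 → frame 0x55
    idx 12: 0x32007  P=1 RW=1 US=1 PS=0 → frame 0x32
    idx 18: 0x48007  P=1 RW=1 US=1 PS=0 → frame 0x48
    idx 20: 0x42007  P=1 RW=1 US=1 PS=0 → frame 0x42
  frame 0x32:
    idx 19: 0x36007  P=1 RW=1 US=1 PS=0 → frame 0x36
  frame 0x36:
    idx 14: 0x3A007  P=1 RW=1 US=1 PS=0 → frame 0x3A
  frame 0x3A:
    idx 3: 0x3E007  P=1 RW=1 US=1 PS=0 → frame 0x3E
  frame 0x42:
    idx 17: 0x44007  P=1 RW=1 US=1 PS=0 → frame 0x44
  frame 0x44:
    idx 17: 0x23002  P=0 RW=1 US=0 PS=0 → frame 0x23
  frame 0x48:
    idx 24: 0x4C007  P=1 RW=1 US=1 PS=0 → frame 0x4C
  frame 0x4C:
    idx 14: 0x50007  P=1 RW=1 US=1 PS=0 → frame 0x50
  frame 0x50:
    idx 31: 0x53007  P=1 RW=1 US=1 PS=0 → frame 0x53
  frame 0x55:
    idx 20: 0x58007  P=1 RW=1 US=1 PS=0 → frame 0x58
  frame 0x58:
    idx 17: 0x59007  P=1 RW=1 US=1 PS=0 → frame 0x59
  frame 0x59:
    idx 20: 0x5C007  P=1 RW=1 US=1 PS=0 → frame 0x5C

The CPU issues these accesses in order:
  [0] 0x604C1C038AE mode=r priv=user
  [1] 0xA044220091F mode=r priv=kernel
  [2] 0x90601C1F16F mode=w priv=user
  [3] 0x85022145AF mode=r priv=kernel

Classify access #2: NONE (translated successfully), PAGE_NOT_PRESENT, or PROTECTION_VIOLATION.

Walk each access:
#0 VA=0x604C1C038AE (r,user):
  [0] read 0x2E idx=12: raw=0x32007 flags P=1 W=1 U=1 S=0
  [1] read 0x32 idx=19: raw=0x36007 flags P=1 W=1 U=1 S=0
  [2] read 0x36 idx=14: raw=0x3A007 flags P=1 W=1 U=1 S=0
  [3] read 0x3A idx=3: raw=0x3E007 flags P=1 W=1 U=1 S=0
  → PA=0x3E8AE  (4 entries read)
#1 VA=0xA044220091F (r,kernel):
  [0] read 0x2E idx=20: raw=0x42007 flags P=1 W=1 U=1 S=0
  [1] read 0x42 idx=17: raw=0x44007 flags P=1 W=1 U=1 S=0
  [2] read 0x44 idx=17: raw=0x23002 flags P=0 W=1 U=0 S=0
  → PAGE_NOT_PRESENT  (3 entries read)
#2 VA=0x90601C1F16F (w,user):
  [0] read 0x2E idx=18: raw=0x48007 flags P=1 W=1 U=1 S=0
  [1] read 0x48 idx=24: raw=0x4C007 flags P=1 W=1 U=1 S=0
  [2] read 0x4C idx=14: raw=0x50007 flags P=1 W=1 U=1 S=0
  [3] read 0x50 idx=31: raw=0x53007 flags P=1 W=1 U=1 S=0
  → PA=0x5316F  (4 entries read)
#3 VA=0x85022145AF (r,kernel):
  [0] read 0x2E idx=1: raw=0x55007 flags P=1 W=1 U=1 S=0
  [1] read 0x55 idx=20: raw=0x58007 flags P=1 W=1 U=1 S=0
  [2] read 0x58 idx=17: raw=0x59007 flags P=1 W=1 U=1 S=0
  [3] read 0x59 idx=20: raw=0x5C007 flags P=1 W=1 U=1 S=0
  → PA=0x5C5AF  (4 entries read)

Access #2 fault: NONE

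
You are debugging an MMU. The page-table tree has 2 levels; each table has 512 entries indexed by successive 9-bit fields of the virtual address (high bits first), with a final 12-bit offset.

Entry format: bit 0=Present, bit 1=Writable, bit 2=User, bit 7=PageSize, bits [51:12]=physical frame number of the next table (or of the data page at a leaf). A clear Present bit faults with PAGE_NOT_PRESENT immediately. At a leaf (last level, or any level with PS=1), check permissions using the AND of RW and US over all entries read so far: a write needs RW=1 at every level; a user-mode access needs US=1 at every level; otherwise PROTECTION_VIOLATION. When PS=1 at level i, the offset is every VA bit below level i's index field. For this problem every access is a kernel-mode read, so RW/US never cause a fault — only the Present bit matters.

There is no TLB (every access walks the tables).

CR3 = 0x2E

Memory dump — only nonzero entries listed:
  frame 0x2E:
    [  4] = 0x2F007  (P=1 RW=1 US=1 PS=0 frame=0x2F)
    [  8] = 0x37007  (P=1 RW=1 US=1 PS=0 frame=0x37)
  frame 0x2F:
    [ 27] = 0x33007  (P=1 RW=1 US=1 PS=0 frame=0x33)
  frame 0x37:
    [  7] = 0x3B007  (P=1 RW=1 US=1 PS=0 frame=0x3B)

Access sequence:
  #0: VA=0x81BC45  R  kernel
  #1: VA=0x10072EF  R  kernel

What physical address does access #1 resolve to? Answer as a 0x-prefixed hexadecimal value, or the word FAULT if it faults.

Trace:
#0 VA=0x81BC45 (r,kernel):
  L0: frame=0x2E idx=4 entry=0x2F007 [P=1 RW=1 US=1 PS=0]
  L1: frame=0x2F idx=27 entry=0x33007 [P=1 RW=1 US=1 PS=0]
  → PA=0x33C45  (2 entries read)
#1 VA=0x10072EF (r,kernel):
  L0: frame=0x2E idx=8 entry=0x37007 [P=1 RW=1 US=1 PS=0]
  L1: frame=0x37 idx=7 entry=0x3B007 [P=1 RW=1 US=1 PS=0]
  → PA=0x3B2EF  (2 entries read)

Access #1 PA: 0x3B2EF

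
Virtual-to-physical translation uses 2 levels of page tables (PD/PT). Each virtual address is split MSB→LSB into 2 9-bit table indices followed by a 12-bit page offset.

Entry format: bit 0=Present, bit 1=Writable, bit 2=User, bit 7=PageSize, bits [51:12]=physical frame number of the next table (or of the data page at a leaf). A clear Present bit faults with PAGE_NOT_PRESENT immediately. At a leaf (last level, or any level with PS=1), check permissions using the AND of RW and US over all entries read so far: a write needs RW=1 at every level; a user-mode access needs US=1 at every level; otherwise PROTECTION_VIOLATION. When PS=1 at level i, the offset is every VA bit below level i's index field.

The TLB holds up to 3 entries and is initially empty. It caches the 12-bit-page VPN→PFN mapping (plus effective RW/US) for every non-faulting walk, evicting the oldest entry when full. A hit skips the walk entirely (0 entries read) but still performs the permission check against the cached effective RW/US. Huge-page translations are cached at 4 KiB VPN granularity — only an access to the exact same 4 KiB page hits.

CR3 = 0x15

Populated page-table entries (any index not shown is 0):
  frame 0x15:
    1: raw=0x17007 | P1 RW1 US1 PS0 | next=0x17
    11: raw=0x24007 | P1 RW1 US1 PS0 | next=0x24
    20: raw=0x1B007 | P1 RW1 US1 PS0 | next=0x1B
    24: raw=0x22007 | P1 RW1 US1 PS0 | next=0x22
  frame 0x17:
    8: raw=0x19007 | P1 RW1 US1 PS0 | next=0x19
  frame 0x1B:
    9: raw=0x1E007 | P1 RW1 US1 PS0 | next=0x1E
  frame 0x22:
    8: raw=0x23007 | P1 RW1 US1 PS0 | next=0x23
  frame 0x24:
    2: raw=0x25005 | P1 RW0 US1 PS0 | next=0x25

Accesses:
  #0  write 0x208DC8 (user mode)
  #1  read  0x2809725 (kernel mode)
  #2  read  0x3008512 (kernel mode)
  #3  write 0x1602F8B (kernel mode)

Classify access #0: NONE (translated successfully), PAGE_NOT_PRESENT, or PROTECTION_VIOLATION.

Trace:
#0 VA=0x208DC8 (w,user):
  L0: frame=0x15 idx=1 entry=0x17007 [P=1 RW=1 US=1 PS=0]
  L1: frame=0x17 idx=8 entry=0x19007 [P=1 RW=1 US=1 PS=0]
  ✓ 0x19DC8  — 2 lookups
#1 VA=0x2809725 (r,kernel):
  L0: frame=0x15 idx=20 entry=0x1B007 [P=1 RW=1 US=1 PS=0]
  L1: frame=0x1B idx=9 entry=0x1E007 [P=1 RW=1 US=1 PS=0]
  ✓ 0x1E725  — 2 lookups
#2 VA=0x3008512 (r,kernel):
  L0: frame=0x15 idx=24 entry=0x22007 [P=1 RW=1 US=1 PS=0]
  L1: frame=0x22 idx=8 entry=0x23007 [P=1 RW=1 US=1 PS=0]
  ✓ 0x23512  — 2 lookups
#3 VA=0x1602F8B (w,kernel):
  L0: frame=0x15 idx=11 entry=0x24007 [P=1 RW=1 US=1 PS=0]
  L1: frame=0x24 idx=2 entry=0x25005 [P=1 RW=0 US=1 PS=0]
  ✗ PROTECTION_VIOLATION  [2 reads]

Access #0 fault: NONE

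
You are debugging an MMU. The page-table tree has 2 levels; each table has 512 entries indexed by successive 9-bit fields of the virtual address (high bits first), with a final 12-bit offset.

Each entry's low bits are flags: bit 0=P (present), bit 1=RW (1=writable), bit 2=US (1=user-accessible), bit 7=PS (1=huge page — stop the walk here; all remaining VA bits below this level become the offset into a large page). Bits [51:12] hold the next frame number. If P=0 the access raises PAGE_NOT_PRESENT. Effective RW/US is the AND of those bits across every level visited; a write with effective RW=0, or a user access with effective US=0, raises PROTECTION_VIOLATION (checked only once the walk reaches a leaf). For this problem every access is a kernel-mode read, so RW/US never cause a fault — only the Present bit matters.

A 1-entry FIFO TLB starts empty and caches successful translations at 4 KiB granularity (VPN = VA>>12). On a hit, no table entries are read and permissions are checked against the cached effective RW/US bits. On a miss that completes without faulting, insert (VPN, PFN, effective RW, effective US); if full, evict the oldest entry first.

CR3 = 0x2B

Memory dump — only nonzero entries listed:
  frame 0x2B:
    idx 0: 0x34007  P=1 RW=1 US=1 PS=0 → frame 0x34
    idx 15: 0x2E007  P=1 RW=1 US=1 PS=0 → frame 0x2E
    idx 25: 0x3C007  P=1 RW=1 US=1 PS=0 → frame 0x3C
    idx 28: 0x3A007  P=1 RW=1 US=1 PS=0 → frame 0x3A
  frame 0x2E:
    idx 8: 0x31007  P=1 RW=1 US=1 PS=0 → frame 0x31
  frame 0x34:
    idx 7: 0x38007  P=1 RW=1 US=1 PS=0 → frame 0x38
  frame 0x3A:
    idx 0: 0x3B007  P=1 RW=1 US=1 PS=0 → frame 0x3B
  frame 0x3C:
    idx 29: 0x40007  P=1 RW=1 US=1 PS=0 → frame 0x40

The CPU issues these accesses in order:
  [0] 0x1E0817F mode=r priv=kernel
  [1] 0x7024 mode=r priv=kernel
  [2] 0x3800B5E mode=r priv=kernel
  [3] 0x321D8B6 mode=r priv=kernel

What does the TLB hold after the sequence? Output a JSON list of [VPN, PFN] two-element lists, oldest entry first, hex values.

Trace:
#0 VA=0x1E0817F (r,kernel):
  L0: frame=0x2B idx=15 entry=0x2E007 [P=1 RW=1 US=1 PS=0]
  L1: frame=0x2E idx=8 entry=0x31007 [P=1 RW=1 US=1 PS=0]
  → PA=0x3117F  (2 entries read)
#1 VA=0x7024 (r,kernel):
  L0: frame=0x2B idx=0 entry=0x34007 [P=1 RW=1 US=1 PS=0]
  L1: frame=0x34 idx=7 entry=0x38007 [P=1 RW=1 US=1 PS=0]
  → PA=0x38024  (2 entries read)
#2 VA=0x3800B5E (r,kernel):
  L0: frame=0x2B idx=28 entry=0x3A007 [P=1 RW=1 US=1 PS=0]
  L1: frame=0x3A idx=0 entry=0x3B007 [P=1 RW=1 US=1 PS=0]
  → PA=0x3BB5E  (2 entries read)
#3 VA=0x321D8B6 (r,kernel):
  L0: frame=0x2B idx=25 entry=0x3C007 [P=1 RW=1 US=1 PS=0]
  L1: frame=0x3C idx=29 entry=0x40007 [P=1 RW=1 US=1 PS=0]
  → PA=0x408B6  (2 entries read)

TLB: [["0x321D", "0x40"]]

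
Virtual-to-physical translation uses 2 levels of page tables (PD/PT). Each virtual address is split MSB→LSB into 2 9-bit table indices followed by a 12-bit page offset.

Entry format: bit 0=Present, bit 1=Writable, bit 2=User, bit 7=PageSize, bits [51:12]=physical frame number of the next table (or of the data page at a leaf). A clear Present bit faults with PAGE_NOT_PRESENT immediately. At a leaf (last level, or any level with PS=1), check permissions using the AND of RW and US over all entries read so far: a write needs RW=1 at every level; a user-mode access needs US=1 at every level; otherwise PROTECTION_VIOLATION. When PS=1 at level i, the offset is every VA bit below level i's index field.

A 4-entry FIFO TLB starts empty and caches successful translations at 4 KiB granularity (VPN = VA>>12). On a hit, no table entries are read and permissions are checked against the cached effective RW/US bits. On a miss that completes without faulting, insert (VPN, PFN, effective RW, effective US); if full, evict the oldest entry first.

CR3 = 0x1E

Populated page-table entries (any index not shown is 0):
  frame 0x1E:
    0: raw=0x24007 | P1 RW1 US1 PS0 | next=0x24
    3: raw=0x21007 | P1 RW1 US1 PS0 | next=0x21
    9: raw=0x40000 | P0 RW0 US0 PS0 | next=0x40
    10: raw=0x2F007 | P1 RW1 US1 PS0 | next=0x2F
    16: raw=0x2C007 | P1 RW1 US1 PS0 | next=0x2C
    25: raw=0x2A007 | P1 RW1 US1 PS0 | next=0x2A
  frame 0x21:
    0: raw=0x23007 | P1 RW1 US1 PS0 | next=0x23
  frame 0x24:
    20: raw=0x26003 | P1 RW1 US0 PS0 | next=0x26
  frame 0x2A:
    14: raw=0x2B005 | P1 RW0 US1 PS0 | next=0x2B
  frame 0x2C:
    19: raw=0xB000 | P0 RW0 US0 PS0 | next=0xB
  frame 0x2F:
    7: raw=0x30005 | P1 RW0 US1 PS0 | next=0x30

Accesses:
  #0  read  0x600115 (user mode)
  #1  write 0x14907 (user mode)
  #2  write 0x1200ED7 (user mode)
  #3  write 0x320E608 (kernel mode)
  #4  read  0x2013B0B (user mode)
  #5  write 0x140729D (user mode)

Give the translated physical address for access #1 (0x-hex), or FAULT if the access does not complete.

Walk each access:
#0 VA=0x600115 (r,user):
  L0 @0x1E[3] → 0x21007  P=1,RW=1,US=1,PS=0
  L1 @0x21[0] → 0x23007  P=1,RW=1,US=1,PS=0
  ✓ 0x23115  — 2 lookups
#1 VA=0x14907 (w,user):
  L0 @0x1E[0] → 0x24007  P=1,RW=1,US=1,PS=0
  L1 @0x24[20] → 0x26003  P=1,RW=1,US=0,PS=0
  ⇒ fault: PROTECTION_VIOLATION  — 2 lookups
#2 VA=0x1200ED7 (w,user):
  L0 @0x1E[9] → 0x40000  P=0,RW=0,US=0,PS=0
  ⇒ fault: PAGE_NOT_PRESENT  — 1 lookups
#3 VA=0x320E608 (w,kernel):
  L0 @0x1E[25] → 0x2A007  P=1,RW=1,US=1,PS=0
  L1 @0x2A[14] → 0x2B005  P=1,RW=0,US=1,PS=0
  ⇒ fault: PROTECTION_VIOLATION  — 2 lookups
#4 VA=0x2013B0B (r,user):
  L0 @0x1E[16] → 0x2C007  P=1,RW=1,US=1,PS=0
  L1 @0x2C[19] → 0xB000  P=0,RW=0,US=0,PS=0
  ⇒ fault: PAGE_NOT_PRESENT  — 2 lookups
#5 VA=0x140729D (w,user):
  L0 @0x1E[10] → 0x2F007  P=1,RW=1,US=1,PS=0
  L1 @0x2F[7] → 0x30005  P=1,RW=0,US=1,PS=0
  ⇒ fault: PROTECTION_VIOLATION  — 2 lookups

Access #1 PA: FAULT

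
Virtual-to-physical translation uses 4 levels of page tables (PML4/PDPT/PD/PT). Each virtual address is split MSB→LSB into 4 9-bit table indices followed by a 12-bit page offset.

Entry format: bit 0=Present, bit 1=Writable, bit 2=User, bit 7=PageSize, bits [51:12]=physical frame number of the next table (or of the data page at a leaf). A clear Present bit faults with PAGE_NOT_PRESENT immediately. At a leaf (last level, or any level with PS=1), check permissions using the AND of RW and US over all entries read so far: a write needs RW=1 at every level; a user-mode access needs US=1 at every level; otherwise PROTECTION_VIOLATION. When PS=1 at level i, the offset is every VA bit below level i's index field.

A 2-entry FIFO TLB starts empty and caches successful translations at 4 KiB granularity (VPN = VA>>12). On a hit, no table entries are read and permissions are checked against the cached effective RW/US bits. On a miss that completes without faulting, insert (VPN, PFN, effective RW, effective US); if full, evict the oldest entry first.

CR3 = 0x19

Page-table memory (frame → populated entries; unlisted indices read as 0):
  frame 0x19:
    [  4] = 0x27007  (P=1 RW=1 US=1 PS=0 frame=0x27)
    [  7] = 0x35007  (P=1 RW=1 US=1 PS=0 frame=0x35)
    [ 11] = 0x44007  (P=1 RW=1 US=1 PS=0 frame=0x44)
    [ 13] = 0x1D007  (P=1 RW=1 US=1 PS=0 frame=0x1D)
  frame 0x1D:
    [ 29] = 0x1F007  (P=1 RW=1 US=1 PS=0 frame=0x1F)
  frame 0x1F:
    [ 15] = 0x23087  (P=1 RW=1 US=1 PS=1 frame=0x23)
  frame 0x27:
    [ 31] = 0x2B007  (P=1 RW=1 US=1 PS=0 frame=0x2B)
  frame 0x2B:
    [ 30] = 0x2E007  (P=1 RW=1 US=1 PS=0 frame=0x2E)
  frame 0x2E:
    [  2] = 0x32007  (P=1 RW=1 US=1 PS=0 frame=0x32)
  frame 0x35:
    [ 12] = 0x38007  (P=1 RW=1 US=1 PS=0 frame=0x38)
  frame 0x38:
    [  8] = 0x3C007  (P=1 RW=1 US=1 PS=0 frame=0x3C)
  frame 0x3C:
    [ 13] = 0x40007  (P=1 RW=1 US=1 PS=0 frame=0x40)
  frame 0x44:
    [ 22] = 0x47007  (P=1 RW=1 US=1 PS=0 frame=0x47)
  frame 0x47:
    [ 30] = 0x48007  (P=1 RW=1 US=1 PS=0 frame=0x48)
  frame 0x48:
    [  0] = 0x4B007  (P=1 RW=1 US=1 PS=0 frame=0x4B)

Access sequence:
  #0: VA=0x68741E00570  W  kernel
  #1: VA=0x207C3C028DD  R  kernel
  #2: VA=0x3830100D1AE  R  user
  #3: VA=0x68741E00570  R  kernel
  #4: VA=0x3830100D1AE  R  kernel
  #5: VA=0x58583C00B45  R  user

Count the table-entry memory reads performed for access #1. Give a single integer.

Walk each access:
#0 VA=0x68741E00570 (w,kernel):
  lvl0: tbl 0x19, slot 13 ⇒ 0x1D007 (P1/RW1/US1/PS0)
  lvl1: tbl 0x1D, slot 29 ⇒ 0x1F007 (P1/RW1/US1/PS0)
  lvl2: tbl 0x1F, slot 15 ⇒ 0x23087 (P1/RW1/US1/PS1)
  ✓ 0x23570 (huge @L2)  — 3 lookups
#1 VA=0x207C3C028DD (r,kernel):
  lvl0: tbl 0x19, slot 4 ⇒ 0x27007 (P1/RW1/US1/PS0)
  lvl1: tbl 0x27, slot 31 ⇒ 0x2B007 (P1/RW1/US1/PS0)
  lvl2: tbl 0x2B, slot 30 ⇒ 0x2E007 (P1/RW1/US1/PS0)
  lvl3: tbl 0x2E, slot 2 ⇒ 0x32007 (P1/RW1/US1/PS0)
  ✓ 0x328DD  — 4 lookups
#2 VA=0x3830100D1AE (r,user):
  lvl0: tbl 0x19, slot 7 ⇒ 0x35007 (P1/RW1/US1/PS0)
  lvl1: tbl 0x35, slot 12 ⇒ 0x38007 (P1/RW1/US1/PS0)
  lvl2: tbl 0x38, slot 8 ⇒ 0x3C007 (P1/RW1/US1/PS0)
  lvl3: tbl 0x3C, slot 13 ⇒ 0x40007 (P1/RW1/US1/PS0)
  ✓ 0x401AE  — 4 lookups
#3 VA=0x68741E00570 (r,kernel):
  lvl0: tbl 0x19, slot 13 ⇒ 0x1D007 (P1/RW1/US1/PS0)
  lvl1: tbl 0x1D, slot 29 ⇒ 0x1F007 (P1/RW1/US1/PS0)
  lvl2: tbl 0x1F, slot 15 ⇒ 0x23087 (P1/RW1/US1/PS1)
  ✓ 0x23570 (huge @L2)  — 3 lookups
#4 VA=0x3830100D1AE (r,kernel):
  TLB hit vpn=0x3830100D → PA=0x401AE
#5 VA=0x58583C00B45 (r,user):
  lvl0: tbl 0x19, slot 11 ⇒ 0x44007 (P1/RW1/US1/PS0)
  lvl1: tbl 0x44, slot 22 ⇒ 0x47007 (P1/RW1/US1/PS0)
  lvl2: tbl 0x47, slot 30 ⇒ 0x48007 (P1/RW1/US1/PS0)
  lvl3: tbl 0x48, slot 0 ⇒ 0x4B007 (P1/RW1/US1/PS0)
  ✓ 0x4BB45  — 4 lookups

Entries read for #1: 4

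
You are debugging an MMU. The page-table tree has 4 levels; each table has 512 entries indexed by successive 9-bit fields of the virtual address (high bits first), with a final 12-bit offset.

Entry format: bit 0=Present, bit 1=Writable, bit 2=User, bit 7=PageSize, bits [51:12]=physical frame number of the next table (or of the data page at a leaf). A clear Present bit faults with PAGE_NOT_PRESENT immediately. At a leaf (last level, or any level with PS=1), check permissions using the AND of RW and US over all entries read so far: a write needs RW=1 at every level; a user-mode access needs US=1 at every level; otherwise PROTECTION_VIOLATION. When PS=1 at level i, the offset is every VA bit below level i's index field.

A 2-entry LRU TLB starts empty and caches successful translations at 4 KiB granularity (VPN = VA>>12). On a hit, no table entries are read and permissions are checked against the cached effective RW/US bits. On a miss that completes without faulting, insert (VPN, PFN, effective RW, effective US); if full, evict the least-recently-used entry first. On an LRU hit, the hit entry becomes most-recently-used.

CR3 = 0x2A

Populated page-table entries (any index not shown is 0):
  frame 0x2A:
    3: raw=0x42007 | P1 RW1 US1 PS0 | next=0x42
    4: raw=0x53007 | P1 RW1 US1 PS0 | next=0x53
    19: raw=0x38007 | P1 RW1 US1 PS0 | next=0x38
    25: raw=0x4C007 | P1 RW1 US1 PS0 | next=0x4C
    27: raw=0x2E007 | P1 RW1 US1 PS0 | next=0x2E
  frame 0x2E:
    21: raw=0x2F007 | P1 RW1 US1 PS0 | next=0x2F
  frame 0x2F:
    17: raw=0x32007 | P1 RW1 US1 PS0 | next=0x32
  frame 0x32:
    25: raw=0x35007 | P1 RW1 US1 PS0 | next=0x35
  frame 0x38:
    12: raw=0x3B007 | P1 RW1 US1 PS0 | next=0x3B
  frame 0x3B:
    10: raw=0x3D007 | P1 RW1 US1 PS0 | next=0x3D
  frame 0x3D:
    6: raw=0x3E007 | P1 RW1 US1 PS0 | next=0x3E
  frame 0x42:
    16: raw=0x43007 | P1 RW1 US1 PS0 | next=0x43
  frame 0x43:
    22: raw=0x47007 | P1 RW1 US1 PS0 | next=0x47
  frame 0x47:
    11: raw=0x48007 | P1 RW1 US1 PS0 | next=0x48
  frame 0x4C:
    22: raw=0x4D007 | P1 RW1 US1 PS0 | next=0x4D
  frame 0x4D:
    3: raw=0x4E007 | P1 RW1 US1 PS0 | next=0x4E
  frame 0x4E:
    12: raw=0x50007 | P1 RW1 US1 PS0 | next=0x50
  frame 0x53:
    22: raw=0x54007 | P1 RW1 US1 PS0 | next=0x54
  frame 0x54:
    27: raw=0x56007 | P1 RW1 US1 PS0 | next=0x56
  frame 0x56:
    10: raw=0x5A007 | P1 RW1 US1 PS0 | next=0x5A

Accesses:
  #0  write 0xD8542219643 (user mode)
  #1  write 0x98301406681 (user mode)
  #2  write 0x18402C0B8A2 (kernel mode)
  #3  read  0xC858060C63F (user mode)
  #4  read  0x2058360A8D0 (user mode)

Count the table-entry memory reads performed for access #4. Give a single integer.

Walk each access:
#0 VA=0xD8542219643 (w,user):
  L0: frame=0x2A idx=27 entry=0x2E007 [P=1 RW=1 US=1 PS=0]
  L1: frame=0x2E idx=21 entry=0x2F007 [P=1 RW=1 US=1 PS=0]
  L2: frame=0x2F idx=17 entry=0x32007 [P=1 RW=1 US=1 PS=0]
  L3: frame=0x32 idx=25 entry=0x35007 [P=1 RW=1 US=1 PS=0]
  ✓ 0x35643  — 4 lookups
#1 VA=0x98301406681 (w,user):
  L0: frame=0x2A idx=19 entry=0x38007 [P=1 RW=1 US=1 PS=0]
  L1: frame=0x38 idx=12 entry=0x3B007 [P=1 RW=1 US=1 PS=0]
  L2: frame=0x3B idx=10 entry=0x3D007 [P=1 RW=1 US=1 PS=0]
  L3: frame=0x3D idx=6 entry=0x3E007 [P=1 RW=1 US=1 PS=0]
  ✓ 0x3E681  — 4 lookups
#2 VA=0x18402C0B8A2 (w,kernel):
  L0: frame=0x2A idx=3 entry=0x42007 [P=1 RW=1 US=1 PS=0]
  L1: frame=0x42 idx=16 entry=0x43007 [P=1 RW=1 US=1 PS=0]
  L2: frame=0x43 idx=22 entry=0x47007 [P=1 RW=1 US=1 PS=0]
  L3: frame=0x47 idx=11 entry=0x48007 [P=1 RW=1 US=1 PS=0]
  ✓ 0x488A2  — 4 lookups
#3 VA=0xC858060C63F (r,user):
  L0: frame=0x2A idx=25 entry=0x4C007 [P=1 RW=1 US=1 PS=0]
  L1: frame=0x4C idx=22 entry=0x4D007 [P=1 RW=1 US=1 PS=0]
  L2: frame=0x4D idx=3 entry=0x4E007 [P=1 RW=1 US=1 PS=0]
  L3: frame=0x4E idx=12 entry=0x50007 [P=1 RW=1 US=1 PS=0]
  ✓ 0x5063F  — 4 lookups
#4 VA=0x2058360A8D0 (r,user):
  L0: frame=0x2A idx=4 entry=0x53007 [P=1 RW=1 US=1 PS=0]
  L1: frame=0x53 idx=22 entry=0x54007 [P=1 RW=1 US=1 PS=0]
  L2: frame=0x54 idx=27 entry=0x56007 [P=1 RW=1 US=1 PS=0]
  L3: frame=0x56 idx=10 entry=0x5A007 [P=1 RW=1 US=1 PS=0]
  ✓ 0x5A8D0  — 4 lookups

Entries read for #4: 4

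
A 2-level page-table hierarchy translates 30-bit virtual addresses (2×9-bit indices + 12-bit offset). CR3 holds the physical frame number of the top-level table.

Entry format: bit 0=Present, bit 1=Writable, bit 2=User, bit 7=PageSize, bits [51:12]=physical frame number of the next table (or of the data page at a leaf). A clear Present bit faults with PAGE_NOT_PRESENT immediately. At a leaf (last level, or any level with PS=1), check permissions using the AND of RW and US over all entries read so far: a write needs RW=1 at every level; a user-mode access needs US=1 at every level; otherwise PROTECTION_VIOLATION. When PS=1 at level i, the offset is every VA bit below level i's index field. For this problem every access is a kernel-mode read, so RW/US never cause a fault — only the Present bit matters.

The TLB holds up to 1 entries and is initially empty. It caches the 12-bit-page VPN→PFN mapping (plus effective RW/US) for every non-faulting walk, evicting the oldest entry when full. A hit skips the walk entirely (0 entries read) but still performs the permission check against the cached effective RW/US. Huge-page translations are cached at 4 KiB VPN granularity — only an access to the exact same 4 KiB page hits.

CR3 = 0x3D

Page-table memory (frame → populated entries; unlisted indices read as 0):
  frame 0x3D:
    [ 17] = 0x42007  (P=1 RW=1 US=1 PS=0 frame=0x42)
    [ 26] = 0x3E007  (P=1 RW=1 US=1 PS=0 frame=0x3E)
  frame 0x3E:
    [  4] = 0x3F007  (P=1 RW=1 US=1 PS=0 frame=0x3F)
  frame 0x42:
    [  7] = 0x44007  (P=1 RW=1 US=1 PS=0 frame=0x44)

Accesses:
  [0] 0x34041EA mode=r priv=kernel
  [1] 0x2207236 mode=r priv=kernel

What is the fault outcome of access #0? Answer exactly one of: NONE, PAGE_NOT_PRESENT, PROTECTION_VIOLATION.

Per-access translation:
#0 VA=0x34041EA (r,kernel):
  lvl0: tbl 0x3D, slot 26 ⇒ 0x3E007 (P1/RW1/US1/PS0)
  lvl1: tbl 0x3E, slot 4 ⇒ 0x3F007 (P1/RW1/US1/PS0)
  → PA=0x3F1EA  (2 entries read)
#1 VA=0x2207236 (r,kernel):
  lvl0: tbl 0x3D, slot 17 ⇒ 0x42007 (P1/RW1/US1/PS0)
  lvl1: tbl 0x42, slot 7 ⇒ 0x44007 (P1/RW1/US1/PS0)
  → PA=0x44236  (2 entries read)

Access #0 fault: NONE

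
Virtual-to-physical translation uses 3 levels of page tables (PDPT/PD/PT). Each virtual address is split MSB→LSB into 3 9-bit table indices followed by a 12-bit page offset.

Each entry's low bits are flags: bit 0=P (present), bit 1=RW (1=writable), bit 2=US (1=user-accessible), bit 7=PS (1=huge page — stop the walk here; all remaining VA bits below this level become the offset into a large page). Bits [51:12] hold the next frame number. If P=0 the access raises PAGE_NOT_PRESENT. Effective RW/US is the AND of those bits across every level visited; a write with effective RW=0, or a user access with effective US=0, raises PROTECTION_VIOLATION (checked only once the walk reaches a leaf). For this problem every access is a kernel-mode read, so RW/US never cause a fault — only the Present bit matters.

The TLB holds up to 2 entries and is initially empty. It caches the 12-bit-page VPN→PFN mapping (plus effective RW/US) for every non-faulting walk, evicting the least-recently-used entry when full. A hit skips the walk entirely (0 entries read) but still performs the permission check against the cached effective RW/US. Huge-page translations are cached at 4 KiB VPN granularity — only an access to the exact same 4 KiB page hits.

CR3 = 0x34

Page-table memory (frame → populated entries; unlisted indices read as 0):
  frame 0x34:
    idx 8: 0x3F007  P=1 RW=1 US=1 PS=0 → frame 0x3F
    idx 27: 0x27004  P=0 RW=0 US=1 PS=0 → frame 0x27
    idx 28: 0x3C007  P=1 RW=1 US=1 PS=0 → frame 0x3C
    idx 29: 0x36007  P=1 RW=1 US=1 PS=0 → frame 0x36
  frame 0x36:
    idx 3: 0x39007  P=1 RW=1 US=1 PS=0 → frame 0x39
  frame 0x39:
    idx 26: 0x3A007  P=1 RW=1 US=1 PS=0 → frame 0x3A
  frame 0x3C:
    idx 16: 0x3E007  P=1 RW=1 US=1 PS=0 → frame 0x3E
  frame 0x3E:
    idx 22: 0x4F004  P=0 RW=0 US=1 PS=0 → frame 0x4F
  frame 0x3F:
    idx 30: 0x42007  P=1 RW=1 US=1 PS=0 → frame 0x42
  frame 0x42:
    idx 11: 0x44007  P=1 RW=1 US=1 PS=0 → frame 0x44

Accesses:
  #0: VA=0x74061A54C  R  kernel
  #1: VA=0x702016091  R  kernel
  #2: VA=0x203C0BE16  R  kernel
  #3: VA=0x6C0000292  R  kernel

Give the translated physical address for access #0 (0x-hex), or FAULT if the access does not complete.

Per-access translation:
#0 VA=0x74061A54C (r,kernel):
  [0] read 0x34 idx=29: raw=0x36007 flags P=1 W=1 U=1 S=0
  [1] read 0x36 idx=3: raw=0x39007 flags P=1 W=1 U=1 S=0
  [2] read 0x39 idx=26: raw=0x3A007 flags P=1 W=1 U=1 S=0
  ✓ 0x3A54C  — 3 lookups
#1 VA=0x702016091 (r,kernel):
  [0] read 0x34 idx=28: raw=0x3C007 flags P=1 W=1 U=1 S=0
  [1] read 0x3C idx=16: raw=0x3E007 flags P=1 W=1 U=1 S=0
  [2] read 0x3E idx=22: raw=0x4F004 flags P=0 W=0 U=1 S=0
  ✗ PAGE_NOT_PRESENT  [3 reads]
#2 VA=0x203C0BE16 (r,kernel):
  [0] read 0x34 idx=8: raw=0x3F007 flags P=1 W=1 U=1 S=0
  [1] read 0x3F idx=30: raw=0x42007 flags P=1 W=1 U=1 S=0
  [2] read 0x42 idx=11: raw=0x44007 flags P=1 W=1 U=1 S=0
  ✓ 0x44E16  — 3 lookups
#3 VA=0x6C0000292 (r,kernel):
  [0] read 0x34 idx=27: raw=0x27004 flags P=0 W=0 U=1 S=0
  ✗ PAGE_NOT_PRESENT  [1 reads]

Access #0 PA: 0x3A54C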